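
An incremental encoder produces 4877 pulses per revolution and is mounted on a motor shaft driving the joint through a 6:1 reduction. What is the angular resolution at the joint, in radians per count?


counts per rev = 4877
effective counts at joint = 4877 * 6 = 29262
resolution = 2*pi / 29262
= 2.1472e-04 rad/count


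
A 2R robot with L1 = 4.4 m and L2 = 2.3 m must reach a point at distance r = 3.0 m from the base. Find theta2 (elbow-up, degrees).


cos(theta2) = (r^2 - L1^2 - L2^2) / (2*L1*L2)
cos(theta2) = (9.0 - 19.36 - 5.29) / 20.24
cos(theta2) = -0.773221
theta2 = 140.6441 degrees


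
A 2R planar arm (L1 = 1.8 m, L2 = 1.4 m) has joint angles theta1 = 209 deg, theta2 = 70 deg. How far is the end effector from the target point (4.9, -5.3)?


End effector via forward kinematics:
x = L1*cos(t1) + L2*cos(t1+t2) = -1.3553
y = L1*sin(t1) + L2*sin(t1+t2) = -2.2554
Distance to target:
d = sqrt((4.9 - -1.3553)^2 + (-5.3 - -2.2554)^2)
= sqrt(39.1289 + 9.2695)
= 6.9569 m


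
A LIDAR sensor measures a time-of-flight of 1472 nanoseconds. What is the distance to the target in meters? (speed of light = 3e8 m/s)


tof = 1472 ns = 1.472e-06 s
dist = c * tof / 2
= 3e8 * 1.472e-06 / 2
= 220.8 m


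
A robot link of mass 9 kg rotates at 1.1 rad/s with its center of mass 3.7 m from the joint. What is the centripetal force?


F = m * omega^2 * r
= 9 * 1.1^2 * 3.7
= 9 * 1.21 * 3.7
= 40.293 N


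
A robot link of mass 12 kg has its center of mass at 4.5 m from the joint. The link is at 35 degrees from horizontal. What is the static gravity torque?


tau = m*g*L*cos(angle)
= 12 * 9.81 * 4.5 * cos(35 deg)
= 12 * 9.81 * 4.5 * 0.8192
= 433.9376 Nm


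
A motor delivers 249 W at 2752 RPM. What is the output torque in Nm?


omega = 2752 * 2*pi/60 = 288.1888 rad/s
tau = P / omega = 249 / 288.1888
= 0.864 Nm


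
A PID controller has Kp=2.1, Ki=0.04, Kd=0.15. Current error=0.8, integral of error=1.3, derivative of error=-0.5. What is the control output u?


u = Kp*e + Ki*int(e) + Kd*de/dt
= 2.1*0.8 + 0.04*1.3 + 0.15*(-0.5)
= 1.68 + 0.052 + -0.075
= 1.657


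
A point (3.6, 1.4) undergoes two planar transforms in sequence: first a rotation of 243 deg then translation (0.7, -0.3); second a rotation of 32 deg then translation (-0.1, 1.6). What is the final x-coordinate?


After transform 1:
x1 = cos(243)*3.6 - sin(243)*1.4 + 0.7 = 0.313
y1 = sin(243)*3.6 + cos(243)*1.4 + -0.3 = -4.1432
After transform 2:
x2 = cos(32)*0.313 - sin(32)*-4.1432 + -0.1
= 2.361


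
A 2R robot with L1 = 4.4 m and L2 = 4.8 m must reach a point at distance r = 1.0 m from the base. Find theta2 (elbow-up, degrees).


cos(theta2) = (r^2 - L1^2 - L2^2) / (2*L1*L2)
cos(theta2) = (1.0 - 19.36 - 23.04) / 42.24
cos(theta2) = -0.980114
theta2 = 168.5544 degrees


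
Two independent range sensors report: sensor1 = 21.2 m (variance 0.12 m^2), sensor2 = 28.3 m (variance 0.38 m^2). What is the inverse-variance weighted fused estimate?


w1 = (1/var1) / (1/var1 + 1/var2)
   = 8.3333 / (8.3333 + 2.6316) = 0.76
w2 = 1 - w1 = 0.24
fused = w1*s1 + w2*s2 = 16.112 + 6.792
= 22.904 m


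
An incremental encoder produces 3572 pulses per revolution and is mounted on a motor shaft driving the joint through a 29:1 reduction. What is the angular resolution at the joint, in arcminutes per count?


counts per rev = 3572
effective counts at joint = 3572 * 29 = 103588
resolution = 360*60 / 103588
= 0.2085 arcmin/count


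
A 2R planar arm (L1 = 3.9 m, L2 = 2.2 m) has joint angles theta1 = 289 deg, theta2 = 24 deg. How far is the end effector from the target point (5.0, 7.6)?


End effector via forward kinematics:
x = L1*cos(t1) + L2*cos(t1+t2) = 2.7701
y = L1*sin(t1) + L2*sin(t1+t2) = -5.2965
Distance to target:
d = sqrt((5.0 - 2.7701)^2 + (7.6 - -5.2965)^2)
= sqrt(4.9724 + 166.3197)
= 13.0879 m


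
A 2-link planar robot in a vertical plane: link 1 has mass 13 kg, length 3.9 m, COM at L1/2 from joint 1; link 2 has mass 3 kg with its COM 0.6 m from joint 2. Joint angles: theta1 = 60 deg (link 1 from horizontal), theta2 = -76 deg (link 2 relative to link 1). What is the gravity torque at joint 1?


Horizontal distance from joint 1 to link-1 COM:
  x_c1 = (L1/2)*cos(t1) = 1.95 * 0.5 = 0.975 m
Horizontal distance from joint 1 to link-2 COM:
  x_c2 = L1*cos(t1) + Lc2*cos(t1+t2)
       = 3.9*0.5 + 0.6*0.9613 = 2.5268 m
tau1 = m1*g*x_c1 + m2*g*x_c2
     = 13*9.81*0.975 + 3*9.81*2.5268
     = 124.3418 + 74.3625
     = 198.7042 Nm


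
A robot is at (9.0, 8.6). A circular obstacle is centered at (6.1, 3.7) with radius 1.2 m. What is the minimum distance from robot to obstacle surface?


center_dist = sqrt((9.0-6.1)^2 + (8.6-3.7)^2)
= sqrt(8.41 + 24.01)
= 5.6939
min_dist = center_dist - radius = 5.6939 - 1.2 = 4.4939 m


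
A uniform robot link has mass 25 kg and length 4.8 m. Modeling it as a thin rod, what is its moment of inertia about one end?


I = (1/3) * m * L^2
= (1/3) * 25 * 4.8^2
= 0.333333 * 25 * 23.04
= 192.0 kg*m^2


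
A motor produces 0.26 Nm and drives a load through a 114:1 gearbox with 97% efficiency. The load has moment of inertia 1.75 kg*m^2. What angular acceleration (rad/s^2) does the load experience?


tau_out = tau_motor * N * eta
= 0.26 * 114 * 0.97 = 28.7508 Nm
alpha = tau_out / I = 28.7508 / 1.75
= 16.429 rad/s^2


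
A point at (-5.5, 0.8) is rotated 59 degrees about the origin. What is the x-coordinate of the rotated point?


x' = x*cos(theta) - y*sin(theta)
cos(59 deg) = 0.515, sin(59 deg) = 0.8572
x' = -5.5 * 0.515 - 0.8 * 0.8572
= -2.8327 - 0.6857
= -3.5184


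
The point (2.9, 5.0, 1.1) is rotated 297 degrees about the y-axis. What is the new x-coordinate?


Rotation about y-axis: x' = x*cos(theta) + z*sin(theta)
= 2.9 * 0.454 + 1.1 * -0.891
= 0.3365


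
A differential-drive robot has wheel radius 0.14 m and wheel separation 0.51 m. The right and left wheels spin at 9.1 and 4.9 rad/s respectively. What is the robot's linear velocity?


vR = r*wR = 0.14*9.1 = 1.274 m/s
vL = r*wL = 0.14*4.9 = 0.686 m/s
v = (vR+vL)/2 = 0.98 m/s
omega = (vR-vL)/L = 1.1529 rad/s
linear velocity = 0.98 m/s


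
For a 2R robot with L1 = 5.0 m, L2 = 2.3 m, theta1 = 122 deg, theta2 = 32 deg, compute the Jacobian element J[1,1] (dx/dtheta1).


J[1,1] = -L1*sin(t1) - L2*sin(t1+t2)
= -5.0*sin(122) - 2.3*sin(154)
= -5.2485


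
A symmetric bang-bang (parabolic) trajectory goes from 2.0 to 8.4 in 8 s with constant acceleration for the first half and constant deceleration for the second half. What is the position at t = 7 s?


Symmetric rest-to-rest: each phase covers (pf-p0)/2 in time T/2. 0.5*a*(T/2)^2 = (pf-p0)/2 => a = 4*(pf-p0)/T^2
a = 4*(8.4-2.0)/8^2 = 0.4
t = 7 is in the deceleration phase (t > T/2).
p = pf - 0.5*a*(T-t)^2 = 8.4 - 0.5*0.4*1^2
= 8.2


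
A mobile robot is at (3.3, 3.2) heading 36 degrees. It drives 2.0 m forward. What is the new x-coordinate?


x_new = x0 + d*cos(theta)
= 3.3 + 2.0*cos(36)
= 3.3 + 1.618
= 4.918


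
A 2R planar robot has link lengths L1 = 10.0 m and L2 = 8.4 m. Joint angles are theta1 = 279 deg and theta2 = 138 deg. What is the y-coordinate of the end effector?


Convert angles to radians: theta1 = 4.8695, theta2 = 2.4086
y = L1*sin(theta1) + L2*sin(theta1+theta2)
y = -9.8769 + 7.0448
y = -2.8321


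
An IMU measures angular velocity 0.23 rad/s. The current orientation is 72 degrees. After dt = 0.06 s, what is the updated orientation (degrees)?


delta_theta = w * dt = 0.23 * 0.06 = 0.0138 rad
= 0.7907 deg
theta_new = 72 + 0.7907 = 72.7907 deg


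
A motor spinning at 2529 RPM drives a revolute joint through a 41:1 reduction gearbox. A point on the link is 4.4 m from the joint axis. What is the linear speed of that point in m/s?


omega_motor = 2529 * 2*pi/60 = 264.8363 rad/s
omega_joint = omega_motor / 41 = 6.4594 rad/s
v = omega_joint * r = 6.4594 * 4.4
= 28.4215 m/s


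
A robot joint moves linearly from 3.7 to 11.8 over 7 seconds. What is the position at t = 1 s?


s = t/T = 1/7 = 0.1429
p(t) = p0 + (pf-p0)*s
= 3.7 + (11.8 - 3.7) * 0.1429
= 4.8571


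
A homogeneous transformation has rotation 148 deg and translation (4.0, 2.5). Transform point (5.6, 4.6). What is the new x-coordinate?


x' = cos(theta)*px - sin(theta)*py + tx
= -0.848*5.6 - 0.5299*4.6 + 4.0
= -3.1867


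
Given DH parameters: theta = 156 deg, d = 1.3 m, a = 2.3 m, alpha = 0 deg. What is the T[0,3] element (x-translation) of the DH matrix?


T[0,3] = a * cos(theta)
= 2.3 * cos(156 deg)
= 2.3 * -0.9135
= -2.1012


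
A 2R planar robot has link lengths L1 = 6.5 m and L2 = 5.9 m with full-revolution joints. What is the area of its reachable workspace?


r_max = L1 + L2 = 12.4 m
r_min = |L1 - L2| = 0.6 m
Area = pi*(r_max^2 - r_min^2)
= pi*(153.76 - 0.36)
= pi * 153.4
= 481.9203 m^2


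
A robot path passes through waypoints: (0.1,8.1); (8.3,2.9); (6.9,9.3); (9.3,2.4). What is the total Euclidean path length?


Segment lengths:
  seg1 = sqrt((8.2)^2 + (-5.2)^2) = 9.7098
  seg2 = sqrt((-1.4)^2 + (6.4)^2) = 6.5513
  seg3 = sqrt((2.4)^2 + (-6.9)^2) = 7.3055
Total = 23.5666


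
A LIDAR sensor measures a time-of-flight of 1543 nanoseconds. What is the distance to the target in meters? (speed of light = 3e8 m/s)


tof = 1543 ns = 1.543e-06 s
dist = c * tof / 2
= 3e8 * 1.543e-06 / 2
= 231.45 m


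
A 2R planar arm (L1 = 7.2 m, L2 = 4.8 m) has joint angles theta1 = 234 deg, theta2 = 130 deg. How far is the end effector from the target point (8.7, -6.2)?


End effector via forward kinematics:
x = L1*cos(t1) + L2*cos(t1+t2) = 0.5563
y = L1*sin(t1) + L2*sin(t1+t2) = -5.4901
Distance to target:
d = sqrt((8.7 - 0.5563)^2 + (-6.2 - -5.4901)^2)
= sqrt(66.3206 + 0.504)
= 8.1746 m


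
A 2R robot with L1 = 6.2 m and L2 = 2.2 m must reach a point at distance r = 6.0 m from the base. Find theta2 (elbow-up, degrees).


cos(theta2) = (r^2 - L1^2 - L2^2) / (2*L1*L2)
cos(theta2) = (36.0 - 38.44 - 4.84) / 27.28
cos(theta2) = -0.266862
theta2 = 105.4776 degrees


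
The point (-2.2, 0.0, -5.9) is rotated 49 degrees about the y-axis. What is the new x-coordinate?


Rotation about y-axis: x' = x*cos(theta) + z*sin(theta)
= -2.2 * 0.6561 + -5.9 * 0.7547
= -5.8961


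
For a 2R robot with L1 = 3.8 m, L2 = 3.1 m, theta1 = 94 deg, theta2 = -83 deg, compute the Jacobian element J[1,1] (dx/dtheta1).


J[1,1] = -L1*sin(t1) - L2*sin(t1+t2)
= -3.8*sin(94) - 3.1*sin(11)
= -4.3823


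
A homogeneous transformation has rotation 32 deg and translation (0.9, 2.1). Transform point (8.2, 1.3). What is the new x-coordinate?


x' = cos(theta)*px - sin(theta)*py + tx
= 0.848*8.2 - 0.5299*1.3 + 0.9
= 7.1651


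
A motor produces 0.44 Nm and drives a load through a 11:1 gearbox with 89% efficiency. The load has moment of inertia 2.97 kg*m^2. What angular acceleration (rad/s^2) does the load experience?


tau_out = tau_motor * N * eta
= 0.44 * 11 * 0.89 = 4.3076 Nm
alpha = tau_out / I = 4.3076 / 2.97
= 1.4504 rad/s^2


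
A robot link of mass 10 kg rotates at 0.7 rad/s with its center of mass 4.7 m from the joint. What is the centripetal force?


F = m * omega^2 * r
= 10 * 0.7^2 * 4.7
= 10 * 0.49 * 4.7
= 23.03 N


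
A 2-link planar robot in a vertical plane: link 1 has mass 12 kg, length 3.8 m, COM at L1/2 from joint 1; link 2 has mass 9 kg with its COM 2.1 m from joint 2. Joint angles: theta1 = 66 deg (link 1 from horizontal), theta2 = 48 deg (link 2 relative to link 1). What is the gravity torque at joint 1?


Horizontal distance from joint 1 to link-1 COM:
  x_c1 = (L1/2)*cos(t1) = 1.9 * 0.4067 = 0.7728 m
Horizontal distance from joint 1 to link-2 COM:
  x_c2 = L1*cos(t1) + Lc2*cos(t1+t2)
       = 3.8*0.4067 + 2.1*-0.4067 = 0.6915 m
tau1 = m1*g*x_c1 + m2*g*x_c2
     = 12*9.81*0.7728 + 9*9.81*0.6915
     = 90.974 + 61.0483
     = 152.0223 Nm


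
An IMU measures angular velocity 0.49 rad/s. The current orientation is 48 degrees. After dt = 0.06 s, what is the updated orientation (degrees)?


delta_theta = w * dt = 0.49 * 0.06 = 0.0294 rad
= 1.6845 deg
theta_new = 48 + 1.6845 = 49.6845 deg


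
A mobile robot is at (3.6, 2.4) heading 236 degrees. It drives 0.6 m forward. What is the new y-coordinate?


y_new = y0 + d*sin(theta)
= 2.4 + 0.6*sin(236)
= 2.4 + -0.4974
= 1.9026


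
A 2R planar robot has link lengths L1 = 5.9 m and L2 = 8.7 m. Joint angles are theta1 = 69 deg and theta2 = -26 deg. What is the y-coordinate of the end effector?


Convert angles to radians: theta1 = 1.2043, theta2 = -0.4538
y = L1*sin(theta1) + L2*sin(theta1+theta2)
y = 5.5081 + 5.9334
y = 11.4415


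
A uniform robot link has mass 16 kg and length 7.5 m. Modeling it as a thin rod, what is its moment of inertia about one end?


I = (1/3) * m * L^2
= (1/3) * 16 * 7.5^2
= 0.333333 * 16 * 56.25
= 300.0 kg*m^2


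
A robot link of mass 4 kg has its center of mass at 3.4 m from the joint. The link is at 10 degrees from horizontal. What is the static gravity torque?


tau = m*g*L*cos(angle)
= 4 * 9.81 * 3.4 * cos(10 deg)
= 4 * 9.81 * 3.4 * 0.9848
= 131.3891 Nm


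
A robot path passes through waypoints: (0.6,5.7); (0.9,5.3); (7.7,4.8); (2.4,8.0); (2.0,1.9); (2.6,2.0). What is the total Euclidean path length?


Segment lengths:
  seg1 = sqrt((0.3)^2 + (-0.4)^2) = 0.5
  seg2 = sqrt((6.8)^2 + (-0.5)^2) = 6.8184
  seg3 = sqrt((-5.3)^2 + (3.2)^2) = 6.1911
  seg4 = sqrt((-0.4)^2 + (-6.1)^2) = 6.1131
  seg5 = sqrt((0.6)^2 + (0.1)^2) = 0.6083
Total = 20.2309


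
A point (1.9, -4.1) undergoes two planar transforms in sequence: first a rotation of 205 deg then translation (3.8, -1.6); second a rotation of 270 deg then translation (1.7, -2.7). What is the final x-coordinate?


After transform 1:
x1 = cos(205)*1.9 - sin(205)*-4.1 + 3.8 = 0.3453
y1 = sin(205)*1.9 + cos(205)*-4.1 + -1.6 = 1.3129
After transform 2:
x2 = cos(270)*0.3453 - sin(270)*1.3129 + 1.7
= 3.0129


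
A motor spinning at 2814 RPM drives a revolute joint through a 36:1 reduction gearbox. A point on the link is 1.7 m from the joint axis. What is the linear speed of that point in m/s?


omega_motor = 2814 * 2*pi/60 = 294.6814 rad/s
omega_joint = omega_motor / 36 = 8.1856 rad/s
v = omega_joint * r = 8.1856 * 1.7
= 13.9155 m/s


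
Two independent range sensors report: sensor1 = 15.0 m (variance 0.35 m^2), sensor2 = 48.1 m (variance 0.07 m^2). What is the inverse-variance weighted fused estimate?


w1 = (1/var1) / (1/var1 + 1/var2)
   = 2.8571 / (2.8571 + 14.2857) = 0.1667
w2 = 1 - w1 = 0.8333
fused = w1*s1 + w2*s2 = 2.5 + 40.0833
= 42.5833 m


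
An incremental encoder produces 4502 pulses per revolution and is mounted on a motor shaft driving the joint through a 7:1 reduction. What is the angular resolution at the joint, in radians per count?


counts per rev = 4502
effective counts at joint = 4502 * 7 = 31514
resolution = 2*pi / 31514
= 1.9938e-04 rad/count


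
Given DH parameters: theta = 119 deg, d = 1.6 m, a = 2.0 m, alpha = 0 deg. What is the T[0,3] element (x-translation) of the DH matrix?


T[0,3] = a * cos(theta)
= 2.0 * cos(119 deg)
= 2.0 * -0.4848
= -0.9696


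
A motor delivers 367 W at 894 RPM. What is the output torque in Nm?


omega = 894 * 2*pi/60 = 93.6195 rad/s
tau = P / omega = 367 / 93.6195
= 3.9201 Nm


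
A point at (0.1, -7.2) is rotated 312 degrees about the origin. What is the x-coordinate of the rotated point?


x' = x*cos(theta) - y*sin(theta)
cos(312 deg) = 0.6691, sin(312 deg) = -0.7431
x' = 0.1 * 0.6691 - -7.2 * -0.7431
= 0.0669 - 5.3506
= -5.2837


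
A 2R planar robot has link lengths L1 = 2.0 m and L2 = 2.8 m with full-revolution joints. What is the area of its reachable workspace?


r_max = L1 + L2 = 4.8 m
r_min = |L1 - L2| = 0.8 m
Area = pi*(r_max^2 - r_min^2)
= pi*(23.04 - 0.64)
= pi * 22.4
= 70.3717 m^2


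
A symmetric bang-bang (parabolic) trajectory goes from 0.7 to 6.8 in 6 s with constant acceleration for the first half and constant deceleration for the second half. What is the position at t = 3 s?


Symmetric rest-to-rest: each phase covers (pf-p0)/2 in time T/2. 0.5*a*(T/2)^2 = (pf-p0)/2 => a = 4*(pf-p0)/T^2
a = 4*(6.8-0.7)/6^2 = 0.6778
t = 3 is in the acceleration phase (t <= T/2).
p = p0 + 0.5*a*t^2 = 0.7 + 0.5*0.6778*3^2
= 3.75


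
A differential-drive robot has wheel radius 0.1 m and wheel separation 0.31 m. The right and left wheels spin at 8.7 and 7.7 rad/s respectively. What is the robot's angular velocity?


vR = r*wR = 0.1*8.7 = 0.87 m/s
vL = r*wL = 0.1*7.7 = 0.77 m/s
v = (vR+vL)/2 = 0.82 m/s
omega = (vR-vL)/L = 0.3226 rad/s
angular velocity = 0.3226 rad/s


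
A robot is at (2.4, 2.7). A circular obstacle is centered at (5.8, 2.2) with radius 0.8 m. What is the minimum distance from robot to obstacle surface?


center_dist = sqrt((2.4-5.8)^2 + (2.7-2.2)^2)
= sqrt(11.56 + 0.25)
= 3.4366
min_dist = center_dist - radius = 3.4366 - 0.8 = 2.6366 m


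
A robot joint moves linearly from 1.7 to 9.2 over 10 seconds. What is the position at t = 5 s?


s = t/T = 5/10 = 0.5
p(t) = p0 + (pf-p0)*s
= 1.7 + (9.2 - 1.7) * 0.5
= 5.45


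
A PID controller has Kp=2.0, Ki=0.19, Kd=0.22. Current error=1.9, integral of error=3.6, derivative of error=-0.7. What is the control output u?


u = Kp*e + Ki*int(e) + Kd*de/dt
= 2.0*1.9 + 0.19*3.6 + 0.22*(-0.7)
= 3.8 + 0.684 + -0.154
= 4.33


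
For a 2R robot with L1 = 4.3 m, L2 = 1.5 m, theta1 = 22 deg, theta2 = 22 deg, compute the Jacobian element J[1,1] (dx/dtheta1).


J[1,1] = -L1*sin(t1) - L2*sin(t1+t2)
= -4.3*sin(22) - 1.5*sin(44)
= -2.6528


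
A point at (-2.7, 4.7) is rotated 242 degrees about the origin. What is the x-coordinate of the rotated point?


x' = x*cos(theta) - y*sin(theta)
cos(242 deg) = -0.4695, sin(242 deg) = -0.8829
x' = -2.7 * -0.4695 - 4.7 * -0.8829
= 1.2676 - -4.1499
= 5.4174


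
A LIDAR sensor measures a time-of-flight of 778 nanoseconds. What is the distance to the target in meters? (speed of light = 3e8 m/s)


tof = 778 ns = 7.78e-07 s
dist = c * tof / 2
= 3e8 * 7.78e-07 / 2
= 116.7 m


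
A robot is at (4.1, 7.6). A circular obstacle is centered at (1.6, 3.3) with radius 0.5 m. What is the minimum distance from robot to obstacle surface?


center_dist = sqrt((4.1-1.6)^2 + (7.6-3.3)^2)
= sqrt(6.25 + 18.49)
= 4.9739
min_dist = center_dist - radius = 4.9739 - 0.5 = 4.4739 m


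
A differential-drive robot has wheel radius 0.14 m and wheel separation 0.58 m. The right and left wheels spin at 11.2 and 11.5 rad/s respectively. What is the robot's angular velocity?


vR = r*wR = 0.14*11.2 = 1.568 m/s
vL = r*wL = 0.14*11.5 = 1.61 m/s
v = (vR+vL)/2 = 1.589 m/s
omega = (vR-vL)/L = -0.0724 rad/s
angular velocity = -0.0724 rad/s


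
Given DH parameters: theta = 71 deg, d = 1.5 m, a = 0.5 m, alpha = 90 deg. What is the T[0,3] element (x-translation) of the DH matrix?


T[0,3] = a * cos(theta)
= 0.5 * cos(71 deg)
= 0.5 * 0.3256
= 0.1628


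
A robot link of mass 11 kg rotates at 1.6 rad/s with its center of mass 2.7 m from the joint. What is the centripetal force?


F = m * omega^2 * r
= 11 * 1.6^2 * 2.7
= 11 * 2.56 * 2.7
= 76.032 N


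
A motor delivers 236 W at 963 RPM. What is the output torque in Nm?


omega = 963 * 2*pi/60 = 100.8451 rad/s
tau = P / omega = 236 / 100.8451
= 2.3402 Nm


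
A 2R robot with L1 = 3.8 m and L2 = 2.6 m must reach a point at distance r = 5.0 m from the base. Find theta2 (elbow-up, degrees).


cos(theta2) = (r^2 - L1^2 - L2^2) / (2*L1*L2)
cos(theta2) = (25.0 - 14.44 - 6.76) / 19.76
cos(theta2) = 0.192308
theta2 = 78.9125 degrees


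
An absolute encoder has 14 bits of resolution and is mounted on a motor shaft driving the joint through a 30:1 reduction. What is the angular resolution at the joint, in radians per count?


counts = 2^14 = 16384
effective counts at joint = 16384 * 30 = 491520
resolution = 2*pi / 491520
= 1.2783e-05 rad/count


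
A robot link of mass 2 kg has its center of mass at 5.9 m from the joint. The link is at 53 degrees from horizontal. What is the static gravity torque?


tau = m*g*L*cos(angle)
= 2 * 9.81 * 5.9 * cos(53 deg)
= 2 * 9.81 * 5.9 * 0.6018
= 69.6649 Nm


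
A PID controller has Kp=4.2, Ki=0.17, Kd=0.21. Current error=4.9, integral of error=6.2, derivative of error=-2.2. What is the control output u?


u = Kp*e + Ki*int(e) + Kd*de/dt
= 4.2*4.9 + 0.17*6.2 + 0.21*(-2.2)
= 20.58 + 1.054 + -0.462
= 21.172


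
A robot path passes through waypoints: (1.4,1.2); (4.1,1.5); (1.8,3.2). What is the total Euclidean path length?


Segment lengths:
  seg1 = sqrt((2.7)^2 + (0.3)^2) = 2.7166
  seg2 = sqrt((-2.3)^2 + (1.7)^2) = 2.8601
Total = 5.5767


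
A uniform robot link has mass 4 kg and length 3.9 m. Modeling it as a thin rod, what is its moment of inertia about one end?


I = (1/3) * m * L^2
= (1/3) * 4 * 3.9^2
= 0.333333 * 4 * 15.21
= 20.28 kg*m^2


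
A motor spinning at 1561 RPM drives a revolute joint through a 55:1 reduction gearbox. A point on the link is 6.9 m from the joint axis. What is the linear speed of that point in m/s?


omega_motor = 1561 * 2*pi/60 = 163.4675 rad/s
omega_joint = omega_motor / 55 = 2.9721 rad/s
v = omega_joint * r = 2.9721 * 6.9
= 20.5077 m/s


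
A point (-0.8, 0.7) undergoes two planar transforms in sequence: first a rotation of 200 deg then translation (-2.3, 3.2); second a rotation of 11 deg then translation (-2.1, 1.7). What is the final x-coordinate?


After transform 1:
x1 = cos(200)*-0.8 - sin(200)*0.7 + -2.3 = -1.3088
y1 = sin(200)*-0.8 + cos(200)*0.7 + 3.2 = 2.8158
After transform 2:
x2 = cos(11)*-1.3088 - sin(11)*2.8158 + -2.1
= -3.9221


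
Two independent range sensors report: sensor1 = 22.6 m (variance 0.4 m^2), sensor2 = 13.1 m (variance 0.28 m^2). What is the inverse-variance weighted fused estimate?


w1 = (1/var1) / (1/var1 + 1/var2)
   = 2.5 / (2.5 + 3.5714) = 0.4118
w2 = 1 - w1 = 0.5882
fused = w1*s1 + w2*s2 = 9.3059 + 7.7059
= 17.0118 m


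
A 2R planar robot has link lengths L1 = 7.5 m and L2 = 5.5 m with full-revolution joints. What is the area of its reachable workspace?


r_max = L1 + L2 = 13.0 m
r_min = |L1 - L2| = 2.0 m
Area = pi*(r_max^2 - r_min^2)
= pi*(169.0 - 4.0)
= pi * 165.0
= 518.3628 m^2


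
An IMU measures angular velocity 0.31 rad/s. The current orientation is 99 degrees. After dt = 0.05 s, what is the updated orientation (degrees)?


delta_theta = w * dt = 0.31 * 0.05 = 0.0155 rad
= 0.8881 deg
theta_new = 99 + 0.8881 = 99.8881 deg


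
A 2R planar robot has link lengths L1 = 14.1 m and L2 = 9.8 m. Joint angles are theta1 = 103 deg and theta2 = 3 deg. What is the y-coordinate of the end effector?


Convert angles to radians: theta1 = 1.7977, theta2 = 0.0524
y = L1*sin(theta1) + L2*sin(theta1+theta2)
y = 13.7386 + 9.4204
y = 23.159


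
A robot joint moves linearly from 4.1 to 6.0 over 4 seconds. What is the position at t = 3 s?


s = t/T = 3/4 = 0.75
p(t) = p0 + (pf-p0)*s
= 4.1 + (6.0 - 4.1) * 0.75
= 5.525


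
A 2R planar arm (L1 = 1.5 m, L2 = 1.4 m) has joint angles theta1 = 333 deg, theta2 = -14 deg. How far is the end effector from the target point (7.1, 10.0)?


End effector via forward kinematics:
x = L1*cos(t1) + L2*cos(t1+t2) = 2.3931
y = L1*sin(t1) + L2*sin(t1+t2) = -1.5995
Distance to target:
d = sqrt((7.1 - 2.3931)^2 + (10.0 - -1.5995)^2)
= sqrt(22.1549 + 134.5477)
= 12.5181 m


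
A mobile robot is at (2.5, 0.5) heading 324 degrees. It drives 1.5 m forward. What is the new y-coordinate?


y_new = y0 + d*sin(theta)
= 0.5 + 1.5*sin(324)
= 0.5 + -0.8817
= -0.3817


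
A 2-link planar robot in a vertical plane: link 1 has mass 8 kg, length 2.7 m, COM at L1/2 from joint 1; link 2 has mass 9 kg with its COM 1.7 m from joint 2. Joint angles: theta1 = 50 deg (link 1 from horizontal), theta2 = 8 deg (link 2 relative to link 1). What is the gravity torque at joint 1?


Horizontal distance from joint 1 to link-1 COM:
  x_c1 = (L1/2)*cos(t1) = 1.35 * 0.6428 = 0.8678 m
Horizontal distance from joint 1 to link-2 COM:
  x_c2 = L1*cos(t1) + Lc2*cos(t1+t2)
       = 2.7*0.6428 + 1.7*0.5299 = 2.6364 m
tau1 = m1*g*x_c1 + m2*g*x_c2
     = 8*9.81*0.8678 + 9*9.81*2.6364
     = 68.1021 + 232.7668
     = 300.8689 Nm


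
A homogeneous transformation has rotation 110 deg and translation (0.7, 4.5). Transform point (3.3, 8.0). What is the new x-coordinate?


x' = cos(theta)*px - sin(theta)*py + tx
= -0.342*3.3 - 0.9397*8.0 + 0.7
= -7.9462


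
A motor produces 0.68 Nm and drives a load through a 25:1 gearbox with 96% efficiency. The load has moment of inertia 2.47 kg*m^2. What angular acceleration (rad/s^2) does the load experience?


tau_out = tau_motor * N * eta
= 0.68 * 25 * 0.96 = 16.32 Nm
alpha = tau_out / I = 16.32 / 2.47
= 6.6073 rad/s^2


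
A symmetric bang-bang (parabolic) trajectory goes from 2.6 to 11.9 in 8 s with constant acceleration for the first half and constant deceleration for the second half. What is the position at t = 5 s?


Symmetric rest-to-rest: each phase covers (pf-p0)/2 in time T/2. 0.5*a*(T/2)^2 = (pf-p0)/2 => a = 4*(pf-p0)/T^2
a = 4*(11.9-2.6)/8^2 = 0.5813
t = 5 is in the deceleration phase (t > T/2).
p = pf - 0.5*a*(T-t)^2 = 11.9 - 0.5*0.5813*3^2
= 9.2844


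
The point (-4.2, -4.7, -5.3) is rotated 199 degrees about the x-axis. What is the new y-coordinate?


Rotation about x-axis: y' = y*cos(theta) - z*sin(theta)
= -4.7 * -0.9455 - -5.3 * -0.3256
= 2.7184


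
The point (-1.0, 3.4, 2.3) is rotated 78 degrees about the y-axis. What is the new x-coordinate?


Rotation about y-axis: x' = x*cos(theta) + z*sin(theta)
= -1.0 * 0.2079 + 2.3 * 0.9781
= 2.0418


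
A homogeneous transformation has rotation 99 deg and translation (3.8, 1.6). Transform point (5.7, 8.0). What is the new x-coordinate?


x' = cos(theta)*px - sin(theta)*py + tx
= -0.1564*5.7 - 0.9877*8.0 + 3.8
= -4.9932


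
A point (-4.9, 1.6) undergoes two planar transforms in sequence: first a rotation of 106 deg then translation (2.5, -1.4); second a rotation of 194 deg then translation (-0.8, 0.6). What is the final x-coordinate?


After transform 1:
x1 = cos(106)*-4.9 - sin(106)*1.6 + 2.5 = 2.3126
y1 = sin(106)*-4.9 + cos(106)*1.6 + -1.4 = -6.5512
After transform 2:
x2 = cos(194)*2.3126 - sin(194)*-6.5512 + -0.8
= -4.6288


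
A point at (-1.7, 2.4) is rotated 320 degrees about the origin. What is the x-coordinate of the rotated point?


x' = x*cos(theta) - y*sin(theta)
cos(320 deg) = 0.766, sin(320 deg) = -0.6428
x' = -1.7 * 0.766 - 2.4 * -0.6428
= -1.3023 - -1.5427
= 0.2404


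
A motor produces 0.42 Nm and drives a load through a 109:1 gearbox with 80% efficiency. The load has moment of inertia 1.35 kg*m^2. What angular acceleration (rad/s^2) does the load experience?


tau_out = tau_motor * N * eta
= 0.42 * 109 * 0.8 = 36.624 Nm
alpha = tau_out / I = 36.624 / 1.35
= 27.1289 rad/s^2


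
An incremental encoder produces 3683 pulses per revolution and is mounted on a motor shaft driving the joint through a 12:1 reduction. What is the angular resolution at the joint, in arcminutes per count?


counts per rev = 3683
effective counts at joint = 3683 * 12 = 44196
resolution = 360*60 / 44196
= 0.4887 arcmin/count


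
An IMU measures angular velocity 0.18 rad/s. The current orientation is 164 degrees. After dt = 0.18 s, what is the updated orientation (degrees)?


delta_theta = w * dt = 0.18 * 0.18 = 0.0324 rad
= 1.8564 deg
theta_new = 164 + 1.8564 = 165.8564 deg


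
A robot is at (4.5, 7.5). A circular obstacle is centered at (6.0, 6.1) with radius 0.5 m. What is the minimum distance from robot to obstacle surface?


center_dist = sqrt((4.5-6.0)^2 + (7.5-6.1)^2)
= sqrt(2.25 + 1.96)
= 2.0518
min_dist = center_dist - radius = 2.0518 - 0.5 = 1.5518 m


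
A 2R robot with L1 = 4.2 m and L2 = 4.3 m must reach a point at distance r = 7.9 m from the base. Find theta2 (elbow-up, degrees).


cos(theta2) = (r^2 - L1^2 - L2^2) / (2*L1*L2)
cos(theta2) = (62.41 - 17.64 - 18.49) / 36.12
cos(theta2) = 0.727575
theta2 = 43.3165 degrees


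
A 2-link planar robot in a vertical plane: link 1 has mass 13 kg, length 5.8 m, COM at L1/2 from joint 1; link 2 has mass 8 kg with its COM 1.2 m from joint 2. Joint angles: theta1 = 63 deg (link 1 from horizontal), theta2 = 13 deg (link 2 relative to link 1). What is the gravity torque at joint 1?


Horizontal distance from joint 1 to link-1 COM:
  x_c1 = (L1/2)*cos(t1) = 2.9 * 0.454 = 1.3166 m
Horizontal distance from joint 1 to link-2 COM:
  x_c2 = L1*cos(t1) + Lc2*cos(t1+t2)
       = 5.8*0.454 + 1.2*0.2419 = 2.9235 m
tau1 = m1*g*x_c1 + m2*g*x_c2
     = 13*9.81*1.3166 + 8*9.81*2.9235
     = 167.9025 + 229.4324
     = 397.3349 Nm


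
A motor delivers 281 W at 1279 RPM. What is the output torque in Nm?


omega = 1279 * 2*pi/60 = 133.9366 rad/s
tau = P / omega = 281 / 133.9366
= 2.098 Nm


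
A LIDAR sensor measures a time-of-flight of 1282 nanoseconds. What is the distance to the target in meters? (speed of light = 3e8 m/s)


tof = 1282 ns = 1.282e-06 s
dist = c * tof / 2
= 3e8 * 1.282e-06 / 2
= 192.3 m


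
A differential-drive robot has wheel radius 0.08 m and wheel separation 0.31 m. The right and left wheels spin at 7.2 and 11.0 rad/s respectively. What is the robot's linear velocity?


vR = r*wR = 0.08*7.2 = 0.576 m/s
vL = r*wL = 0.08*11.0 = 0.88 m/s
v = (vR+vL)/2 = 0.728 m/s
omega = (vR-vL)/L = -0.9806 rad/s
linear velocity = 0.728 m/s


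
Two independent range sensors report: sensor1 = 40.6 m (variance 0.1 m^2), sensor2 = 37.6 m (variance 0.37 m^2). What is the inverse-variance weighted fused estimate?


w1 = (1/var1) / (1/var1 + 1/var2)
   = 10.0 / (10.0 + 2.7027) = 0.7872
w2 = 1 - w1 = 0.2128
fused = w1*s1 + w2*s2 = 31.9617 + 8.0
= 39.9617 m


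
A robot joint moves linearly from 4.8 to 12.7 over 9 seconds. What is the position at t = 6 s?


s = t/T = 6/9 = 0.6667
p(t) = p0 + (pf-p0)*s
= 4.8 + (12.7 - 4.8) * 0.6667
= 10.0667


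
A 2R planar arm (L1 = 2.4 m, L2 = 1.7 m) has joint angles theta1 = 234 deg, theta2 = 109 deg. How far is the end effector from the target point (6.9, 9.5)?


End effector via forward kinematics:
x = L1*cos(t1) + L2*cos(t1+t2) = 0.215
y = L1*sin(t1) + L2*sin(t1+t2) = -2.4387
Distance to target:
d = sqrt((6.9 - 0.215)^2 + (9.5 - -2.4387)^2)
= sqrt(44.6888 + 142.5319)
= 13.6829 m


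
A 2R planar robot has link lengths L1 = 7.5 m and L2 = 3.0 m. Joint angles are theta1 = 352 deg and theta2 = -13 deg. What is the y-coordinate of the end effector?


Convert angles to radians: theta1 = 6.1436, theta2 = -0.2269
y = L1*sin(theta1) + L2*sin(theta1+theta2)
y = -1.0438 + -1.0751
y = -2.1189


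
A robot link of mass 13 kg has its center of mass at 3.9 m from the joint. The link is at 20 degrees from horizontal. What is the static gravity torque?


tau = m*g*L*cos(angle)
= 13 * 9.81 * 3.9 * cos(20 deg)
= 13 * 9.81 * 3.9 * 0.9397
= 467.3721 Nm


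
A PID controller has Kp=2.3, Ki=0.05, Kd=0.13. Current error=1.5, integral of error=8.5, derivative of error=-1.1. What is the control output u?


u = Kp*e + Ki*int(e) + Kd*de/dt
= 2.3*1.5 + 0.05*8.5 + 0.13*(-1.1)
= 3.45 + 0.425 + -0.143
= 3.732


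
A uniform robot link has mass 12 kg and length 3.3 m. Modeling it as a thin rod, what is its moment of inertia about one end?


I = (1/3) * m * L^2
= (1/3) * 12 * 3.3^2
= 0.333333 * 12 * 10.89
= 43.56 kg*m^2


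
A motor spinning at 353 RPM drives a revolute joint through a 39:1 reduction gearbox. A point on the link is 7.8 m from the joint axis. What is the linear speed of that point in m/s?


omega_motor = 353 * 2*pi/60 = 36.9661 rad/s
omega_joint = omega_motor / 39 = 0.9478 rad/s
v = omega_joint * r = 0.9478 * 7.8
= 7.3932 m/s


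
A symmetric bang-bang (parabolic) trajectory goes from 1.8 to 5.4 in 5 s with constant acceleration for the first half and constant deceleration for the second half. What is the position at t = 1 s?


Symmetric rest-to-rest: each phase covers (pf-p0)/2 in time T/2. 0.5*a*(T/2)^2 = (pf-p0)/2 => a = 4*(pf-p0)/T^2
a = 4*(5.4-1.8)/5^2 = 0.576
t = 1 is in the acceleration phase (t <= T/2).
p = p0 + 0.5*a*t^2 = 1.8 + 0.5*0.576*1^2
= 2.088


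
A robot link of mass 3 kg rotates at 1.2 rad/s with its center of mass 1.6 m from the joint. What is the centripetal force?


F = m * omega^2 * r
= 3 * 1.2^2 * 1.6
= 3 * 1.44 * 1.6
= 6.912 N


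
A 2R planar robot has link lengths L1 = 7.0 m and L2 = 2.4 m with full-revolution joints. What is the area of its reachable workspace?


r_max = L1 + L2 = 9.4 m
r_min = |L1 - L2| = 4.6 m
Area = pi*(r_max^2 - r_min^2)
= pi*(88.36 - 21.16)
= pi * 67.2
= 211.115 m^2


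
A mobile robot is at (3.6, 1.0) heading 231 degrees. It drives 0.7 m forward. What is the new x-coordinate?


x_new = x0 + d*cos(theta)
= 3.6 + 0.7*cos(231)
= 3.6 + -0.4405
= 3.1595


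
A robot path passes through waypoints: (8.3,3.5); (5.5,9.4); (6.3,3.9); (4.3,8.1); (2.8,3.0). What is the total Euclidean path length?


Segment lengths:
  seg1 = sqrt((-2.8)^2 + (5.9)^2) = 6.5307
  seg2 = sqrt((0.8)^2 + (-5.5)^2) = 5.5579
  seg3 = sqrt((-2.0)^2 + (4.2)^2) = 4.6519
  seg4 = sqrt((-1.5)^2 + (-5.1)^2) = 5.316
Total = 22.0565


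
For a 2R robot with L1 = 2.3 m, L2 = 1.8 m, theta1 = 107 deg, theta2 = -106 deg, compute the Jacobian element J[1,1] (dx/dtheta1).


J[1,1] = -L1*sin(t1) - L2*sin(t1+t2)
= -2.3*sin(107) - 1.8*sin(1)
= -2.2309


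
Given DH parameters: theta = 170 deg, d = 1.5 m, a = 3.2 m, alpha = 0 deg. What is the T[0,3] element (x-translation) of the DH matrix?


T[0,3] = a * cos(theta)
= 3.2 * cos(170 deg)
= 3.2 * -0.9848
= -3.1514


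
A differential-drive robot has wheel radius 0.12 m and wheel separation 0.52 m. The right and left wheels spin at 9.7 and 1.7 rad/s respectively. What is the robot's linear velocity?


vR = r*wR = 0.12*9.7 = 1.164 m/s
vL = r*wL = 0.12*1.7 = 0.204 m/s
v = (vR+vL)/2 = 0.684 m/s
omega = (vR-vL)/L = 1.8462 rad/s
linear velocity = 0.684 m/s


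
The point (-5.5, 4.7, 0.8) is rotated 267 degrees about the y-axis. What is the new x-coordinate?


Rotation about y-axis: x' = x*cos(theta) + z*sin(theta)
= -5.5 * -0.0523 + 0.8 * -0.9986
= -0.5111


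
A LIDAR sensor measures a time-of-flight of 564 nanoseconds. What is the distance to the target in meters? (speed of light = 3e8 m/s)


tof = 564 ns = 5.64e-07 s
dist = c * tof / 2
= 3e8 * 5.64e-07 / 2
= 84.6 m


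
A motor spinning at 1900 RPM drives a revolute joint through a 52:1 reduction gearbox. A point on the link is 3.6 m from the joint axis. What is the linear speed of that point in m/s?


omega_motor = 1900 * 2*pi/60 = 198.9675 rad/s
omega_joint = omega_motor / 52 = 3.8263 rad/s
v = omega_joint * r = 3.8263 * 3.6
= 13.7747 m/s


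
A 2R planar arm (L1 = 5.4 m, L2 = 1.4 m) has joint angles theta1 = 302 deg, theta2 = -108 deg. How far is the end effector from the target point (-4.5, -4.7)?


End effector via forward kinematics:
x = L1*cos(t1) + L2*cos(t1+t2) = 1.5032
y = L1*sin(t1) + L2*sin(t1+t2) = -4.9182
Distance to target:
d = sqrt((-4.5 - 1.5032)^2 + (-4.7 - -4.9182)^2)
= sqrt(36.0378 + 0.0476)
= 6.0071 m


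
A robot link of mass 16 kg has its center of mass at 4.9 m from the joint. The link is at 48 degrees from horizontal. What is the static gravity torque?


tau = m*g*L*cos(angle)
= 16 * 9.81 * 4.9 * cos(48 deg)
= 16 * 9.81 * 4.9 * 0.6691
= 514.631 Nm


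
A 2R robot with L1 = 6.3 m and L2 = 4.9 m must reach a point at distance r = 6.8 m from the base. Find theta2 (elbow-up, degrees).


cos(theta2) = (r^2 - L1^2 - L2^2) / (2*L1*L2)
cos(theta2) = (46.24 - 39.69 - 24.01) / 61.74
cos(theta2) = -0.282799
theta2 = 106.4273 degrees


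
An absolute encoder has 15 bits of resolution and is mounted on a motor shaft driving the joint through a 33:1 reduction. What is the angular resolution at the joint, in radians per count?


counts = 2^15 = 32768
effective counts at joint = 32768 * 33 = 1081344
resolution = 2*pi / 1081344
= 5.8105e-06 rad/count


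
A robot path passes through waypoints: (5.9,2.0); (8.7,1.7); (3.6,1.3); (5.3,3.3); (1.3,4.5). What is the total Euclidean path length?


Segment lengths:
  seg1 = sqrt((2.8)^2 + (-0.3)^2) = 2.816
  seg2 = sqrt((-5.1)^2 + (-0.4)^2) = 5.1157
  seg3 = sqrt((1.7)^2 + (2.0)^2) = 2.6249
  seg4 = sqrt((-4.0)^2 + (1.2)^2) = 4.1761
Total = 14.7327


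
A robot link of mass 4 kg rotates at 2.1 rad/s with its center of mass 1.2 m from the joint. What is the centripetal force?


F = m * omega^2 * r
= 4 * 2.1^2 * 1.2
= 4 * 4.41 * 1.2
= 21.168 N


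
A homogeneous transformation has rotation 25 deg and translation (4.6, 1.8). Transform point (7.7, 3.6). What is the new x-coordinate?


x' = cos(theta)*px - sin(theta)*py + tx
= 0.9063*7.7 - 0.4226*3.6 + 4.6
= 10.0571


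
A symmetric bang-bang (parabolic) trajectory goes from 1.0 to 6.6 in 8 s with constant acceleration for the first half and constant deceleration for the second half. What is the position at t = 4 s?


Symmetric rest-to-rest: each phase covers (pf-p0)/2 in time T/2. 0.5*a*(T/2)^2 = (pf-p0)/2 => a = 4*(pf-p0)/T^2
a = 4*(6.6-1.0)/8^2 = 0.35
t = 4 is in the acceleration phase (t <= T/2).
p = p0 + 0.5*a*t^2 = 1.0 + 0.5*0.35*4^2
= 3.8


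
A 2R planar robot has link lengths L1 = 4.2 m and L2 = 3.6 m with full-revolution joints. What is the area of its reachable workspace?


r_max = L1 + L2 = 7.8 m
r_min = |L1 - L2| = 0.6 m
Area = pi*(r_max^2 - r_min^2)
= pi*(60.84 - 0.36)
= pi * 60.48
= 190.0035 m^2


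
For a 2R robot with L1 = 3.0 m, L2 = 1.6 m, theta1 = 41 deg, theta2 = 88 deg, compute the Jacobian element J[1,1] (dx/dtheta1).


J[1,1] = -L1*sin(t1) - L2*sin(t1+t2)
= -3.0*sin(41) - 1.6*sin(129)
= -3.2116


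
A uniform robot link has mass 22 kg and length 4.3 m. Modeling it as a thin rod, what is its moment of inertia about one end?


I = (1/3) * m * L^2
= (1/3) * 22 * 4.3^2
= 0.333333 * 22 * 18.49
= 135.5933 kg*m^2


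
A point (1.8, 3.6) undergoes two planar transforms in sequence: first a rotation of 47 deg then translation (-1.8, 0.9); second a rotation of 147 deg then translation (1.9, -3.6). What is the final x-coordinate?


After transform 1:
x1 = cos(47)*1.8 - sin(47)*3.6 + -1.8 = -3.2053
y1 = sin(47)*1.8 + cos(47)*3.6 + 0.9 = 4.6716
After transform 2:
x2 = cos(147)*-3.2053 - sin(147)*4.6716 + 1.9
= 2.0438


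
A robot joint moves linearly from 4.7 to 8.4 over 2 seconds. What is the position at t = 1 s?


s = t/T = 1/2 = 0.5
p(t) = p0 + (pf-p0)*s
= 4.7 + (8.4 - 4.7) * 0.5
= 6.55


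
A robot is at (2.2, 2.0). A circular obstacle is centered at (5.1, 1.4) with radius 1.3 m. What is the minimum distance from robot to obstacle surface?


center_dist = sqrt((2.2-5.1)^2 + (2.0-1.4)^2)
= sqrt(8.41 + 0.36)
= 2.9614
min_dist = center_dist - radius = 2.9614 - 1.3 = 1.6614 m


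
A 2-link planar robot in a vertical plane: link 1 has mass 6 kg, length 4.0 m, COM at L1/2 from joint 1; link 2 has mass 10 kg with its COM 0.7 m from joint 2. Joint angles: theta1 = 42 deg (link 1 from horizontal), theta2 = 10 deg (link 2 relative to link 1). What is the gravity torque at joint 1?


Horizontal distance from joint 1 to link-1 COM:
  x_c1 = (L1/2)*cos(t1) = 2.0 * 0.7431 = 1.4863 m
Horizontal distance from joint 1 to link-2 COM:
  x_c2 = L1*cos(t1) + Lc2*cos(t1+t2)
       = 4.0*0.7431 + 0.7*0.6157 = 3.4035 m
tau1 = m1*g*x_c1 + m2*g*x_c2
     = 6*9.81*1.4863 + 10*9.81*3.4035
     = 87.483 + 333.8875
     = 421.3705 Nm


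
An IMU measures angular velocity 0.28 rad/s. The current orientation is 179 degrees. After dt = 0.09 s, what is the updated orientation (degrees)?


delta_theta = w * dt = 0.28 * 0.09 = 0.0252 rad
= 1.4439 deg
theta_new = 179 + 1.4439 = 180.4439 deg


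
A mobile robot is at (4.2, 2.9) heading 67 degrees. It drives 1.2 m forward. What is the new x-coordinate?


x_new = x0 + d*cos(theta)
= 4.2 + 1.2*cos(67)
= 4.2 + 0.4689
= 4.6689
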